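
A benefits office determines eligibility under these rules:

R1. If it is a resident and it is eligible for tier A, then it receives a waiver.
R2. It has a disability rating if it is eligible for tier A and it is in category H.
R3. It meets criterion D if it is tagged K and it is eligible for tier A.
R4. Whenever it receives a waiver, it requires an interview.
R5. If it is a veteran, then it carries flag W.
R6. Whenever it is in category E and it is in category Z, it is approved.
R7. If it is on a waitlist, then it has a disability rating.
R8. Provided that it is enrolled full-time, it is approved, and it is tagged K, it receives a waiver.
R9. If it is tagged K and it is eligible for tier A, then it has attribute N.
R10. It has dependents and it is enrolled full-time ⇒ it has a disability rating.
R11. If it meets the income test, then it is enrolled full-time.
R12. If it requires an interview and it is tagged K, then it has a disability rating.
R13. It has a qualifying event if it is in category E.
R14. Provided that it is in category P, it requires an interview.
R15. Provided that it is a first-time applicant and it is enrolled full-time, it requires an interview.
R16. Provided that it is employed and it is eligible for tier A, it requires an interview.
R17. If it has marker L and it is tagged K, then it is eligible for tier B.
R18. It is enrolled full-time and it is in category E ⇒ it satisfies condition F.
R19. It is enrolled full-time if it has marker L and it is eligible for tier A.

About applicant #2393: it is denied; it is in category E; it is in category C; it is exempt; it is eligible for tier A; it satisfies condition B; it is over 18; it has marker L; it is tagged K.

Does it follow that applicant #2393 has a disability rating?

No

Forward chaining from the given facts derives: meets criterion D, has attribute N, has a qualifying event, is eligible for tier B, is enrolled full-time, satisfies condition F.
Rules concluding "it has a disability rating": R2 needs "it is in category H"; R7 needs "it is on a waitlist"; R10 needs "it has dependents"; R12 needs "it requires an interview" — none of these are established.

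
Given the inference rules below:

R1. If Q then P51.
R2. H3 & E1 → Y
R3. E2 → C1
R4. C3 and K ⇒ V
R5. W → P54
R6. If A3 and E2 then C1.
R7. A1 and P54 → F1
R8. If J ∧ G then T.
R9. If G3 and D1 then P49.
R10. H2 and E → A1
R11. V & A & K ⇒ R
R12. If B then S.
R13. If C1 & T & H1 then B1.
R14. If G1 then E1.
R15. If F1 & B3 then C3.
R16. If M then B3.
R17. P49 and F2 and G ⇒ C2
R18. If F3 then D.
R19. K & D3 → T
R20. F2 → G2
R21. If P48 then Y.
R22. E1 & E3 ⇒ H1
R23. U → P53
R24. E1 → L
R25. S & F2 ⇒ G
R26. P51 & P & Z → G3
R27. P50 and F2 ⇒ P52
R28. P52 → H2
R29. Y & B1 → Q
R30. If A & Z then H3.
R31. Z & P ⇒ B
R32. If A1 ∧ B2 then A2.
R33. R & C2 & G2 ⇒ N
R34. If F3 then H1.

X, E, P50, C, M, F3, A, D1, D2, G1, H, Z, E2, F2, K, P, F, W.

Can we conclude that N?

No

Forward chaining from the given facts derives: C1, P54, E1, B3, D, G2, L, P52, H2, H3, B, H1, Y, A1, S, G, F1, C3, V, R.
The only rule concluding N is R33, which needs C2; that is never established.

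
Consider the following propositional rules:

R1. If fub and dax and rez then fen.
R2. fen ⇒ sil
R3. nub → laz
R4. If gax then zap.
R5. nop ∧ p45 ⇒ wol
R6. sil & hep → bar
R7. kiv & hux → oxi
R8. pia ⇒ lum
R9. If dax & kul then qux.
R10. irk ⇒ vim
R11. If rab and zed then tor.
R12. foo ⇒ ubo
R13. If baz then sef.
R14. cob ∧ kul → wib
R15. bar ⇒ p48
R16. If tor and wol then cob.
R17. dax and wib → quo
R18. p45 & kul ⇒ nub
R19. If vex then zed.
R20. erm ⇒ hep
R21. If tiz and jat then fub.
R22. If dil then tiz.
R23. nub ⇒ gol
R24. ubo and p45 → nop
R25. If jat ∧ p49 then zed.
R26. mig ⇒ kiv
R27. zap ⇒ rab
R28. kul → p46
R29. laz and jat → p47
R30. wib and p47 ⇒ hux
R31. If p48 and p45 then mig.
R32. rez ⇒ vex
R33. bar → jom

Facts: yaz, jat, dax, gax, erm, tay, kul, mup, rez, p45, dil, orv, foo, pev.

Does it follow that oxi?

Yes

zap  (by R4: gax)
ubo  (by R12: foo)
nub  (by R18: p45, kul)
hep  (by R20: erm)
tiz  (by R22: dil)
nop  (by R24: ubo, p45)
rab  (by R27: zap)
vex  (by R32: rez)
laz  (by R3: nub)
wol  (by R5: nop, p45)
zed  (by R19: vex)
fub  (by R21: tiz, jat)
p47  (by R29: laz, jat)
fen  (by R1: fub, dax, rez)
sil  (by R2: fen)
bar  (by R6: sil, hep)
tor  (by R11: rab, zed)
p48  (by R15: bar)
cob  (by R16: tor, wol)
mig  (by R31: p48, p45)
wib  (by R14: cob, kul)
kiv  (by R26: mig)
hux  (by R30: wib, p47)
oxi  (by R7: kiv, hux)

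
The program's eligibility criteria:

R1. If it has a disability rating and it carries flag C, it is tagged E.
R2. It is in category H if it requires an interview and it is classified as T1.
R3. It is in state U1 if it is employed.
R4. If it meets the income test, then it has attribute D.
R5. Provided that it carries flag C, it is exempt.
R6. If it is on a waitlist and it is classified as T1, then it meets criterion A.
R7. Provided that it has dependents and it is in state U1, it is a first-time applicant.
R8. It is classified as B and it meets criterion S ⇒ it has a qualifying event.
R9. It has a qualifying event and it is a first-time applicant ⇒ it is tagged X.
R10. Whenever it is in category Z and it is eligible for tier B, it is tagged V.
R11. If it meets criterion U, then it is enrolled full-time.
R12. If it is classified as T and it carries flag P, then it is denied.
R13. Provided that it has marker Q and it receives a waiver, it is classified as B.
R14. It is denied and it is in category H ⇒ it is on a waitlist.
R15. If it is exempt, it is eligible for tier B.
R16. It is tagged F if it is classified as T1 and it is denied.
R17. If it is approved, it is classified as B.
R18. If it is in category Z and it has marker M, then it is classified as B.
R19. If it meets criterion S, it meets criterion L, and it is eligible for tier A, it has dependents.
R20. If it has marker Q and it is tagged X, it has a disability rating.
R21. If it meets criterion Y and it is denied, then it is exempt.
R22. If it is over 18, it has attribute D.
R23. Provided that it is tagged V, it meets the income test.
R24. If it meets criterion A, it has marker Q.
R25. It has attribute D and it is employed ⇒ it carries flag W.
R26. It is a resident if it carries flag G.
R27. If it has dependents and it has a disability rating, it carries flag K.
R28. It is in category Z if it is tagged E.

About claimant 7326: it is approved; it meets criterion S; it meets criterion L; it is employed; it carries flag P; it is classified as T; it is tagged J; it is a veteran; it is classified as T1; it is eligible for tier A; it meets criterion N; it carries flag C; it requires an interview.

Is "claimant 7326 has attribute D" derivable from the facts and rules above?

Yes

By R2 (it requires an interview, it is classified as T1): it is in category H.
By R3 (it is employed): it is in state U1.
By R5 (it carries flag C): it is exempt.
By R12 (it is classified as T, it carries flag P): it is denied.
By R14 (it is denied, it is in category H): it is on a waitlist.
By R15 (it is exempt): it is eligible for tier B.
By R17 (it is approved): it is classified as B.
By R19 (it meets criterion S, it meets criterion L, it is eligible for tier A): it has dependents.
By R6 (it is on a waitlist, it is classified as T1): it meets criterion A.
By R7 (it has dependents, it is in state U1): it is a first-time applicant.
By R8 (it is classified as B, it meets criterion S): it has a qualifying event.
By R9 (it has a qualifying event, it is a first-time applicant): it is tagged X.
By R24 (it meets criterion A): it has marker Q.
By R20 (it has marker Q, it is tagged X): it has a disability rating.
By R1 (it has a disability rating, it carries flag C): it is tagged E.
By R28 (it is tagged E): it is in category Z.
By R10 (it is in category Z, it is eligible for tier B): it is tagged V.
By R23 (it is tagged V): it meets the income test.
By R4 (it meets the income test): it has attribute D.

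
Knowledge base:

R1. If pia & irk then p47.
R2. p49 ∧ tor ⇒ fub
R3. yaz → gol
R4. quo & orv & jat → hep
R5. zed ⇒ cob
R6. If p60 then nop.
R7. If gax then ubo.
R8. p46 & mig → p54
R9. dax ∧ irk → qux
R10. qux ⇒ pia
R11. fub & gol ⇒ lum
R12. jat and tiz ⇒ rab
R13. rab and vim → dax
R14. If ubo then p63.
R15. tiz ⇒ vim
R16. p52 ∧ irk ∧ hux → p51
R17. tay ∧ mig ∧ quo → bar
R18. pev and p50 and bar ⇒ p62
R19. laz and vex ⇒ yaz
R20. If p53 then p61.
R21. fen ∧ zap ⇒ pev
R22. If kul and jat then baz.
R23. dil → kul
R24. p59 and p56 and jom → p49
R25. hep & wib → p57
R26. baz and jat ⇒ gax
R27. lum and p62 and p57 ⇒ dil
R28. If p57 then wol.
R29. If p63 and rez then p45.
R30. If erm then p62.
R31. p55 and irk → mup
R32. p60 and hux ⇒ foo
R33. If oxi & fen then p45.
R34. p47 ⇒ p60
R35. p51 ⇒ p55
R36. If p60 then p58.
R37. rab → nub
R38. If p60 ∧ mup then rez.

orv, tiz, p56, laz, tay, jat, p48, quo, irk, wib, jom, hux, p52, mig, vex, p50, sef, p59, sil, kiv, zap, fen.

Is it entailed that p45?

No

Forward chaining from the given facts derives: hep, rab, vim, p51, bar, yaz, pev, p49, p57, wol, p55, nub, gol, dax, p62, mup, qux, pia, p47, p60, p58, rez, nop, foo.
Rules concluding p45: R29 needs p63; R33 needs oxi — none of these are established.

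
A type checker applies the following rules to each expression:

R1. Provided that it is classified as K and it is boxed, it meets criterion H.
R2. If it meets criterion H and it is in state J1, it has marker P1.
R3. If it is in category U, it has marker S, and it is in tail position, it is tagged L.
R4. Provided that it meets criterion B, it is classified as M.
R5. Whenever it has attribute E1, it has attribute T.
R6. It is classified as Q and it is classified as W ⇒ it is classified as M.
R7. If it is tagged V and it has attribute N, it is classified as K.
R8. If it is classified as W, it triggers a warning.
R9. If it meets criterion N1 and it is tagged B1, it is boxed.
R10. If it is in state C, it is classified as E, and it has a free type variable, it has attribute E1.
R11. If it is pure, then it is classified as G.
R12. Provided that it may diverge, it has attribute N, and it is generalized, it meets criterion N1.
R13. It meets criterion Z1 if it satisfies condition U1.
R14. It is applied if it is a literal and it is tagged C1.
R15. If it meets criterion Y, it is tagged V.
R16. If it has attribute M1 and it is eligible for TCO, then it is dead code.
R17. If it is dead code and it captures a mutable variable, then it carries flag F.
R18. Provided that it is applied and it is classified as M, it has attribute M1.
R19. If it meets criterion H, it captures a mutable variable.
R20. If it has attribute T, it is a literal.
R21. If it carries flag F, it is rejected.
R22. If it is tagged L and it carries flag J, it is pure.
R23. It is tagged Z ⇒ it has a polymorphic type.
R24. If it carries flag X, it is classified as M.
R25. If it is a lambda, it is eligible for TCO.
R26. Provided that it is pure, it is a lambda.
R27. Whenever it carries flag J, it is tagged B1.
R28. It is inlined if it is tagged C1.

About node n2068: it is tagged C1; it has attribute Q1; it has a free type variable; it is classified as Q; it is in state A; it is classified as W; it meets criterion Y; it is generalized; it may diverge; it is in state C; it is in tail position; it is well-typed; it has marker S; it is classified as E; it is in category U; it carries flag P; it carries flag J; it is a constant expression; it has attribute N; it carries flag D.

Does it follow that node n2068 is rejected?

Yes

By R3 (it is in category U, it has marker S, it is in tail position): it is tagged L.
By R6 (it is classified as Q, it is classified as W): it is classified as M.
By R10 (it is in state C, it is classified as E, it has a free type variable): it has attribute E1.
By R12 (it may diverge, it has attribute N, it is generalized): it meets criterion N1.
By R15 (it meets criterion Y): it is tagged V.
By R22 (it is tagged L, it carries flag J): it is pure.
By R26 (it is pure): it is a lambda.
By R27 (it carries flag J): it is tagged B1.
By R5 (it has attribute E1): it has attribute T.
By R7 (it is tagged V, it has attribute N): it is classified as K.
By R9 (it meets criterion N1, it is tagged B1): it is boxed.
By R20 (it has attribute T): it is a literal.
By R25 (it is a lambda): it is eligible for TCO.
By R1 (it is classified as K, it is boxed): it meets criterion H.
By R14 (it is a literal, it is tagged C1): it is applied.
By R18 (it is applied, it is classified as M): it has attribute M1.
By R19 (it meets criterion H): it captures a mutable variable.
By R16 (it has attribute M1, it is eligible for TCO): it is dead code.
By R17 (it is dead code, it captures a mutable variable): it carries flag F.
By R21 (it carries flag F): it is rejected.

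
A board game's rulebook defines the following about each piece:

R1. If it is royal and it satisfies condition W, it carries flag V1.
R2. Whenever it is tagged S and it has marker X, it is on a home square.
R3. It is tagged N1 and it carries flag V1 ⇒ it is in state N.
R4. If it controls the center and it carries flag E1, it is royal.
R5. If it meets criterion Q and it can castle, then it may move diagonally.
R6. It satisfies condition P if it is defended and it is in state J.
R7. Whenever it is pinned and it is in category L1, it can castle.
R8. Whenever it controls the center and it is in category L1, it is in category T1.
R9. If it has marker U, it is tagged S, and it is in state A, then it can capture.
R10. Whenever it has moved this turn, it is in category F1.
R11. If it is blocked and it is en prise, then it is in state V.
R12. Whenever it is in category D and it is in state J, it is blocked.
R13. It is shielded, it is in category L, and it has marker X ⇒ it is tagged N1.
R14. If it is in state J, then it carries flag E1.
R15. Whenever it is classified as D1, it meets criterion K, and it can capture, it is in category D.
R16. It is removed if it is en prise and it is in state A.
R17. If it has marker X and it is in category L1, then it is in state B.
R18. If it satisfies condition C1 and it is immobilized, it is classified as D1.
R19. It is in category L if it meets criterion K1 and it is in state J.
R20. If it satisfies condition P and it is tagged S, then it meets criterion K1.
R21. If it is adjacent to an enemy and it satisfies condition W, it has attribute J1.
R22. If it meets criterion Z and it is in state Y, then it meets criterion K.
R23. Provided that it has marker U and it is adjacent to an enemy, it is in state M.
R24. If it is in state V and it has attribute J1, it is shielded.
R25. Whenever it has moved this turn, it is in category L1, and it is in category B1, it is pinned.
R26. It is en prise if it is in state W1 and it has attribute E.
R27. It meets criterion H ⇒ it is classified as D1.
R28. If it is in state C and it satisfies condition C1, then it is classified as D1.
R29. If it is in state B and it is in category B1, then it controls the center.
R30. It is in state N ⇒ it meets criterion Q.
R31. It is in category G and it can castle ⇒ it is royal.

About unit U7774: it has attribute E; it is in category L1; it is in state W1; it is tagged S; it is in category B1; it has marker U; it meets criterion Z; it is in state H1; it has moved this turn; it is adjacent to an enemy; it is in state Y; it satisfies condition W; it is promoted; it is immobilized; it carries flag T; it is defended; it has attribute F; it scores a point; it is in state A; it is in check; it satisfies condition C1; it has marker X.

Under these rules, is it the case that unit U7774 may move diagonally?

Forward chaining from the given facts derives: is on a home square, can capture, is in category F1, is in state B, is classified as D1, has attribute J1, meets criterion K, is in state M, is pinned, is en prise, controls the center, can castle, is in category T1, is in category D, is removed.
The only rule concluding "it may move diagonally" is R5, which needs "it meets criterion Q"; that is never established.

No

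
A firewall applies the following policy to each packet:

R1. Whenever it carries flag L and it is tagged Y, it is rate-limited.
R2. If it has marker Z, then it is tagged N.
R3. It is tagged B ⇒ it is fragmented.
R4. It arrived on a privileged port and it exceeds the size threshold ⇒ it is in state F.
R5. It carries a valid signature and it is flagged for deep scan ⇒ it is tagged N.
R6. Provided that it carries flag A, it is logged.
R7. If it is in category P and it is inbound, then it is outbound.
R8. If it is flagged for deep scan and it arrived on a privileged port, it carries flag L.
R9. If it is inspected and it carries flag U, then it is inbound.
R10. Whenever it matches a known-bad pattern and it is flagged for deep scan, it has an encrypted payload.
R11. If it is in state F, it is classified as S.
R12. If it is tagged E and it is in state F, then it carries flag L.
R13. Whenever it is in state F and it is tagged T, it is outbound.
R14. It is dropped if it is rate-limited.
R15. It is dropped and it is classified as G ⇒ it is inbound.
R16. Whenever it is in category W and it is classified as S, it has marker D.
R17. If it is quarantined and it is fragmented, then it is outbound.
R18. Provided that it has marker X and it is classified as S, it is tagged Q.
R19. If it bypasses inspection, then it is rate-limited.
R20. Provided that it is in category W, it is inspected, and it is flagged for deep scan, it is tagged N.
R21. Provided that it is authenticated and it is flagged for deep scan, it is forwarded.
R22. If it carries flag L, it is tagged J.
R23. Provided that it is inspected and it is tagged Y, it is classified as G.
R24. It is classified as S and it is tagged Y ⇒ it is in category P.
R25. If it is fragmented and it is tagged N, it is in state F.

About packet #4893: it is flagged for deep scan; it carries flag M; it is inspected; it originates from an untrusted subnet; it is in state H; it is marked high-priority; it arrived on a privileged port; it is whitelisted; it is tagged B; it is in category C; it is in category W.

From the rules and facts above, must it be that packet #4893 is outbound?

Forward chaining from the given facts derives: is fragmented, carries flag L, is tagged N, is tagged J, is in state F, is classified as S, has marker D.
Rules concluding "it is outbound": R7 needs "it is in category P"; R13 needs "it is tagged T"; R17 needs "it is quarantined" — none of these are established.

No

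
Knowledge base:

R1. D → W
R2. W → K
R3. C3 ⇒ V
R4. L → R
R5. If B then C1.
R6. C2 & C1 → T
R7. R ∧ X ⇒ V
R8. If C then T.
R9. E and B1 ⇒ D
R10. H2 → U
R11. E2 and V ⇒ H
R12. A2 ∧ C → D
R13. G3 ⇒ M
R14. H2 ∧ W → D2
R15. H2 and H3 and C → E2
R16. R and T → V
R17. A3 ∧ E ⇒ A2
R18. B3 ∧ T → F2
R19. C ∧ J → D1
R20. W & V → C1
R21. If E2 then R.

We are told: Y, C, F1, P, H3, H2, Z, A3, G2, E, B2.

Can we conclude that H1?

Forward chaining from the given facts derives: T, U, E2, A2, R, D, V, W, K, H, D2, C1.
No rule has H1 as its conclusion, and it is not among the given facts.

No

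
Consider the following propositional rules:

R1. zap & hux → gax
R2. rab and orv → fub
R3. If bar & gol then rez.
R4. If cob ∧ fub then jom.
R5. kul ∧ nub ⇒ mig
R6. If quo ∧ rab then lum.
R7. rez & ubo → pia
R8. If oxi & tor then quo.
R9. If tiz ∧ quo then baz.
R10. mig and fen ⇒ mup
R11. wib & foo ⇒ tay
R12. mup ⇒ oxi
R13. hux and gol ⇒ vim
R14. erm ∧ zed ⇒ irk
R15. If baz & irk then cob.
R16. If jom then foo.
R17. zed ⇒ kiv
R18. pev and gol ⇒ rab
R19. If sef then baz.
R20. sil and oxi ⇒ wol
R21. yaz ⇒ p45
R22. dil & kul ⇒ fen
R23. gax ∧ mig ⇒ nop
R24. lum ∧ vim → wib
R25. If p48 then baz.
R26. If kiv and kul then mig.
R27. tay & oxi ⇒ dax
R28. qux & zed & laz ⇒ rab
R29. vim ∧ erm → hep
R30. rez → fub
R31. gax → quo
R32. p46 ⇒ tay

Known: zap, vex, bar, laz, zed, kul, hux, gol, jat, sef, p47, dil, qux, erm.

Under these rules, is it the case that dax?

gax  (by R1: zap, hux)
rez  (by R3: bar, gol)
vim  (by R13: hux, gol)
irk  (by R14: erm, zed)
kiv  (by R17: zed)
baz  (by R19: sef)
fen  (by R22: dil, kul)
mig  (by R26: kiv, kul)
rab  (by R28: qux, zed, laz)
fub  (by R30: rez)
quo  (by R31: gax)
lum  (by R6: quo, rab)
mup  (by R10: mig, fen)
oxi  (by R12: mup)
cob  (by R15: baz, irk)
wib  (by R24: lum, vim)
jom  (by R4: cob, fub)
foo  (by R16: jom)
tay  (by R11: wib, foo)
dax  (by R27: tay, oxi)

Yes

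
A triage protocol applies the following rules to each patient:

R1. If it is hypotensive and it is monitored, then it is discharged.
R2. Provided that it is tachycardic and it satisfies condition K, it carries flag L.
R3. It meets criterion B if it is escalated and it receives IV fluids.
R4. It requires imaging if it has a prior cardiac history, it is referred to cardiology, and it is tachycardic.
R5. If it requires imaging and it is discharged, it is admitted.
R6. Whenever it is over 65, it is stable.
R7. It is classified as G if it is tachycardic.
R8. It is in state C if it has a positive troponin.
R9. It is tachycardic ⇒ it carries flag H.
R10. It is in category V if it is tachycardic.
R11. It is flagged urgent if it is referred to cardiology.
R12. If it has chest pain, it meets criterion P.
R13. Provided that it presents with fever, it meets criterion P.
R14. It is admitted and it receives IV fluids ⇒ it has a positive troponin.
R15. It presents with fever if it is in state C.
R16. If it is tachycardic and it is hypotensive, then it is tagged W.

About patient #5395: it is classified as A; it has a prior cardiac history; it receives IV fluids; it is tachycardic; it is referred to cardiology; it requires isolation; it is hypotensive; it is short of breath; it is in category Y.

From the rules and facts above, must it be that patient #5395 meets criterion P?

Forward chaining from the given facts derives: requires imaging, is classified as G, carries flag H, is in category V, is flagged urgent, is tagged W.
Rules concluding "it meets criterion P": R12 needs "it has chest pain"; R13 needs "it presents with fever" — none of these are established.

No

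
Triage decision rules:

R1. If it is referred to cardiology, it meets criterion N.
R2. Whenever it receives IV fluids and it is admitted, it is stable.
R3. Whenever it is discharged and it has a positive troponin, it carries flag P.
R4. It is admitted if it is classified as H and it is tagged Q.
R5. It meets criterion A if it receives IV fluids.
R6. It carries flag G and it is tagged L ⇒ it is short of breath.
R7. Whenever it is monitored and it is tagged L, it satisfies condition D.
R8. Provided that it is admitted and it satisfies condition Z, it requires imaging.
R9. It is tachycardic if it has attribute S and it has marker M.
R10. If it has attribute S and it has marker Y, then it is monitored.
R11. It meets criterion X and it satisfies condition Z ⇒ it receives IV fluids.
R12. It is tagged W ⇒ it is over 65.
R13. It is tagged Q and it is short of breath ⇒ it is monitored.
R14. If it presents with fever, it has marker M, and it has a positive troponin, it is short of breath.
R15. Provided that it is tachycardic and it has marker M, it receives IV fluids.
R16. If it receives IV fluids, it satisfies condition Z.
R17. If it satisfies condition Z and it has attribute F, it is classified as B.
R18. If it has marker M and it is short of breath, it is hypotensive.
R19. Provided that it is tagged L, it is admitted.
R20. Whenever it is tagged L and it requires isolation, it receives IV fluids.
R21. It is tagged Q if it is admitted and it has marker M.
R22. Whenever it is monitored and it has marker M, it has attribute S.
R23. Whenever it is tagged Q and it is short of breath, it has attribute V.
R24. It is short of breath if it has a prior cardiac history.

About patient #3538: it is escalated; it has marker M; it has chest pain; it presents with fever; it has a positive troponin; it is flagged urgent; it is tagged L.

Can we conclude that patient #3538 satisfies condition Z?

By R14 (it presents with fever, it has marker M, it has a positive troponin): it is short of breath.
By R19 (it is tagged L): it is admitted.
By R21 (it is admitted, it has marker M): it is tagged Q.
By R13 (it is tagged Q, it is short of breath): it is monitored.
By R22 (it is monitored, it has marker M): it has attribute S.
By R9 (it has attribute S, it has marker M): it is tachycardic.
By R15 (it is tachycardic, it has marker M): it receives IV fluids.
By R16 (it receives IV fluids): it satisfies condition Z.

Yes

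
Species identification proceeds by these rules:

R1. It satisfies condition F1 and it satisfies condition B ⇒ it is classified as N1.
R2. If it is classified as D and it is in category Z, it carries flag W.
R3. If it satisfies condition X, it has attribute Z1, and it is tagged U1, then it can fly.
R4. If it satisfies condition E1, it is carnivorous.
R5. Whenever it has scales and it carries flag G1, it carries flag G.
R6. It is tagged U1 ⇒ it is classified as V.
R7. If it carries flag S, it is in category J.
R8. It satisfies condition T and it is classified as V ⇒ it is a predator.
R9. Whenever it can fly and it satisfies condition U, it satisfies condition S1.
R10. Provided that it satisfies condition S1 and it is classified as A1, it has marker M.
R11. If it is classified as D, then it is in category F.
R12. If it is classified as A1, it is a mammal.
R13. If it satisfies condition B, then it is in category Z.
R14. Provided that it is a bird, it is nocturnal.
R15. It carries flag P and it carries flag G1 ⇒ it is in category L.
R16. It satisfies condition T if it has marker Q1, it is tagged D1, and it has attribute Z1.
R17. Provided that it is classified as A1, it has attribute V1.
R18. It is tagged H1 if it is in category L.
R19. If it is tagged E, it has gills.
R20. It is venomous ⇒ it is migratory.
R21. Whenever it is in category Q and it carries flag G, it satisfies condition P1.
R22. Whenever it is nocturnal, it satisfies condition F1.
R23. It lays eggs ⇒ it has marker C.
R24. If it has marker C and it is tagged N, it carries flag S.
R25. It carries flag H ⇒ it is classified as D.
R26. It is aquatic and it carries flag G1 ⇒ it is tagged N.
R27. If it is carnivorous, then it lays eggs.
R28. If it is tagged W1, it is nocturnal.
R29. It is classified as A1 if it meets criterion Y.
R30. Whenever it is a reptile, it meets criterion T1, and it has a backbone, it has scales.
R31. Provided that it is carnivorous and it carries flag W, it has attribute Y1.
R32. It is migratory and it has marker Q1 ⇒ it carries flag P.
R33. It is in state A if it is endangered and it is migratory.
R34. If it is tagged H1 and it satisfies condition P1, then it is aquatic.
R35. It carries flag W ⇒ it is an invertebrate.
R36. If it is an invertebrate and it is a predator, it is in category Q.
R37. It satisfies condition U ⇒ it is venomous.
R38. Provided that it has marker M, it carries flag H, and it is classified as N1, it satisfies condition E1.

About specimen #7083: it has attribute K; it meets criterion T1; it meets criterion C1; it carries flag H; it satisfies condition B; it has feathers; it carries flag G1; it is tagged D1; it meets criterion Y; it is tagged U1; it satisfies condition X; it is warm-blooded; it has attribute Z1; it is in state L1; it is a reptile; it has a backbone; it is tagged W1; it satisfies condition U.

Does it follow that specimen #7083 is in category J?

No

Forward chaining from the given facts derives: can fly, is classified as V, satisfies condition S1, is in category Z, is classified as D, is nocturnal, is classified as A1, has scales, is venomous, carries flag W, carries flag G, has marker M, is in category F, is a mammal, has attribute V1, is migratory, satisfies condition F1, is an invertebrate, is classified as N1, satisfies condition E1, is carnivorous, lays eggs, has attribute Y1, has marker C.
The only rule concluding "it is in category J" is R7, which needs "it carries flag S"; that is never established.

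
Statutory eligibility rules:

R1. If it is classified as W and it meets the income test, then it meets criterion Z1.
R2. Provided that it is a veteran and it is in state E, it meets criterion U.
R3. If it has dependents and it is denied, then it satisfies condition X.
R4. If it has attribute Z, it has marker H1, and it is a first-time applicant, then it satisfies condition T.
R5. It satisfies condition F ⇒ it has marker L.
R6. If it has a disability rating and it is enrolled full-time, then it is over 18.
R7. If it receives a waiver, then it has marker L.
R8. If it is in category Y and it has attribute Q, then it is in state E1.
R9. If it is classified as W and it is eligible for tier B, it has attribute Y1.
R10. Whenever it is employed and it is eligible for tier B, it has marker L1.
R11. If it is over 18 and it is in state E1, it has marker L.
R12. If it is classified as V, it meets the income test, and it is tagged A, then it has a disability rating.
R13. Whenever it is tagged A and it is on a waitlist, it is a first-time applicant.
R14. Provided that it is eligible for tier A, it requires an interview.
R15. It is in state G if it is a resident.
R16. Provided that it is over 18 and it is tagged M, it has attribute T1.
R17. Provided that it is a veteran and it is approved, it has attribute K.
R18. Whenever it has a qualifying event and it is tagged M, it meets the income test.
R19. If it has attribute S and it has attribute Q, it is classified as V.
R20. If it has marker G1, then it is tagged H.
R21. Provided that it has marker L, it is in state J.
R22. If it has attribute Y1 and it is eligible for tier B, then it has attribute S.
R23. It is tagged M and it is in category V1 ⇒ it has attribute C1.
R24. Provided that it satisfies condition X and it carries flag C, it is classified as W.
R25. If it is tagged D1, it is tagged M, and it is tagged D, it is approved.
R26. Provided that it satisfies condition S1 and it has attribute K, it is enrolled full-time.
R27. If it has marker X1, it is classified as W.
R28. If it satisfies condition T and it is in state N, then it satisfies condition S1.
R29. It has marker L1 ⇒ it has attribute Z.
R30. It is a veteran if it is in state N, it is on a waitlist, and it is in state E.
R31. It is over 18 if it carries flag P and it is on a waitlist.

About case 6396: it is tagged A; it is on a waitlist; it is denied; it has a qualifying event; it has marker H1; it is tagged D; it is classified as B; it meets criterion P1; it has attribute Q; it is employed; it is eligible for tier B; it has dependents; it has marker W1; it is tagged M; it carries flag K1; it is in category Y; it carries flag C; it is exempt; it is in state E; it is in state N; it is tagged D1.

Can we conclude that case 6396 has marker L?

Yes

By R3 (it has dependents, it is denied): it satisfies condition X.
By R8 (it is in category Y, it has attribute Q): it is in state E1.
By R10 (it is employed, it is eligible for tier B): it has marker L1.
By R13 (it is tagged A, it is on a waitlist): it is a first-time applicant.
By R18 (it has a qualifying event, it is tagged M): it meets the income test.
By R24 (it satisfies condition X, it carries flag C): it is classified as W.
By R25 (it is tagged D1, it is tagged M, it is tagged D): it is approved.
By R29 (it has marker L1): it has attribute Z.
By R30 (it is in state N, it is on a waitlist, it is in state E): it is a veteran.
By R4 (it has attribute Z, it has marker H1, it is a first-time applicant): it satisfies condition T.
By R9 (it is classified as W, it is eligible for tier B): it has attribute Y1.
By R17 (it is a veteran, it is approved): it has attribute K.
By R22 (it has attribute Y1, it is eligible for tier B): it has attribute S.
By R28 (it satisfies condition T, it is in state N): it satisfies condition S1.
By R19 (it has attribute S, it has attribute Q): it is classified as V.
By R26 (it satisfies condition S1, it has attribute K): it is enrolled full-time.
By R12 (it is classified as V, it meets the income test, it is tagged A): it has a disability rating.
By R6 (it has a disability rating, it is enrolled full-time): it is over 18.
By R11 (it is over 18, it is in state E1): it has marker L.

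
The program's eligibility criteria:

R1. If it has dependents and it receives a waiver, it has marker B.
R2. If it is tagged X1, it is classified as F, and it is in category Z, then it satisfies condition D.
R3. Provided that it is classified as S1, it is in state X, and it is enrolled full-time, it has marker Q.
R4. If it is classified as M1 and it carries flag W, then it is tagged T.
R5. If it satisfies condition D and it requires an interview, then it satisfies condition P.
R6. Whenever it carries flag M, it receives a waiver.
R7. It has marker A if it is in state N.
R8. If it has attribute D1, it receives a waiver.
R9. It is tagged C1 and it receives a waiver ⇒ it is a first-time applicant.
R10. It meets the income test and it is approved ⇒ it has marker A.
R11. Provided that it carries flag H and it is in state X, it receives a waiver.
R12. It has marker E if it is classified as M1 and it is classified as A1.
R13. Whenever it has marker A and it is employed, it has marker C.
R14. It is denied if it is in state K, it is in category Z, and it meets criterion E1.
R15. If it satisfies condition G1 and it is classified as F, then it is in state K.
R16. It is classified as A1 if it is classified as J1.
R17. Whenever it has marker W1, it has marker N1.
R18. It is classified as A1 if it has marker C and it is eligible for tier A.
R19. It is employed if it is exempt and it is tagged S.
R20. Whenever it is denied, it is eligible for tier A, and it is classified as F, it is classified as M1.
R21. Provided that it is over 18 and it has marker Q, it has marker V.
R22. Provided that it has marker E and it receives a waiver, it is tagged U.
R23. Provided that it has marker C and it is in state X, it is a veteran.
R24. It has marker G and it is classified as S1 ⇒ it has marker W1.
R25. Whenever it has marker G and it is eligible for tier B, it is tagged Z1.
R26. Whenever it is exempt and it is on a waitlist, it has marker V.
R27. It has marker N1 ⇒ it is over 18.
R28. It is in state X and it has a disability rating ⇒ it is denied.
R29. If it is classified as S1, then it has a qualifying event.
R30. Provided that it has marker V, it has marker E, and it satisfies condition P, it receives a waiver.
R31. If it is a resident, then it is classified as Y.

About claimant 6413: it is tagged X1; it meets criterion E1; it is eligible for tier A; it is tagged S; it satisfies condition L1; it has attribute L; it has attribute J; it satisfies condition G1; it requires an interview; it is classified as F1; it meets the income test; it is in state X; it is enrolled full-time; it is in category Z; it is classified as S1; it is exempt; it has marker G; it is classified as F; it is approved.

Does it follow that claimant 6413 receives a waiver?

Yes

By R2 (it is tagged X1, it is classified as F, it is in category Z): it satisfies condition D.
By R3 (it is classified as S1, it is in state X, it is enrolled full-time): it has marker Q.
By R5 (it satisfies condition D, it requires an interview): it satisfies condition P.
By R10 (it meets the income test, it is approved): it has marker A.
By R15 (it satisfies condition G1, it is classified as F): it is in state K.
By R19 (it is exempt, it is tagged S): it is employed.
By R24 (it has marker G, it is classified as S1): it has marker W1.
By R13 (it has marker A, it is employed): it has marker C.
By R14 (it is in state K, it is in category Z, it meets criterion E1): it is denied.
By R17 (it has marker W1): it has marker N1.
By R18 (it has marker C, it is eligible for tier A): it is classified as A1.
By R20 (it is denied, it is eligible for tier A, it is classified as F): it is classified as M1.
By R27 (it has marker N1): it is over 18.
By R12 (it is classified as M1, it is classified as A1): it has marker E.
By R21 (it is over 18, it has marker Q): it has marker V.
By R30 (it has marker V, it has marker E, it satisfies condition P): it receives a waiver.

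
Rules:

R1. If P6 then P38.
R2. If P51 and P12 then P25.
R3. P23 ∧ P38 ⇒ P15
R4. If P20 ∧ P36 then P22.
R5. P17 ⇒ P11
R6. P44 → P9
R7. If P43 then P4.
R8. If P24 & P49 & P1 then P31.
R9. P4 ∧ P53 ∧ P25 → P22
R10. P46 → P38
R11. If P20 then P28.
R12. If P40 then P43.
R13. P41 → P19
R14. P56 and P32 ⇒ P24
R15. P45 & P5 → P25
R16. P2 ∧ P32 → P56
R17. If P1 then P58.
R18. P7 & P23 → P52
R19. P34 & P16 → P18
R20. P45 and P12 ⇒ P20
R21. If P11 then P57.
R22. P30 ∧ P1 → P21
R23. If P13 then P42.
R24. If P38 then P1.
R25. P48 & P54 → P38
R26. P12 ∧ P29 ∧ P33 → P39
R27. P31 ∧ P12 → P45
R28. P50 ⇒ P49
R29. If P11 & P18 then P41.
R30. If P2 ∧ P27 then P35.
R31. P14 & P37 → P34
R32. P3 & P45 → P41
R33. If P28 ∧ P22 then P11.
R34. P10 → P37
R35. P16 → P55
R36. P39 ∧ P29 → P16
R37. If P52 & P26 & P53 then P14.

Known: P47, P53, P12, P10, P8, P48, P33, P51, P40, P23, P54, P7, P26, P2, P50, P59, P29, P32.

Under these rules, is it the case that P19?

Yes

P25  (by R2: P51, P12)
P43  (by R12: P40)
P56  (by R16: P2, P32)
P52  (by R18: P7, P23)
P38  (by R25: P48, P54)
P39  (by R26: P12, P29, P33)
P49  (by R28: P50)
P37  (by R34: P10)
P16  (by R36: P39, P29)
P14  (by R37: P52, P26, P53)
P4  (by R7: P43)
P22  (by R9: P4, P53, P25)
P24  (by R14: P56, P32)
P1  (by R24: P38)
P34  (by R31: P14, P37)
P31  (by R8: P24, P49, P1)
P18  (by R19: P34, P16)
P45  (by R27: P31, P12)
P20  (by R20: P45, P12)
P28  (by R11: P20)
P11  (by R33: P28, P22)
P41  (by R29: P11, P18)
P19  (by R13: P41)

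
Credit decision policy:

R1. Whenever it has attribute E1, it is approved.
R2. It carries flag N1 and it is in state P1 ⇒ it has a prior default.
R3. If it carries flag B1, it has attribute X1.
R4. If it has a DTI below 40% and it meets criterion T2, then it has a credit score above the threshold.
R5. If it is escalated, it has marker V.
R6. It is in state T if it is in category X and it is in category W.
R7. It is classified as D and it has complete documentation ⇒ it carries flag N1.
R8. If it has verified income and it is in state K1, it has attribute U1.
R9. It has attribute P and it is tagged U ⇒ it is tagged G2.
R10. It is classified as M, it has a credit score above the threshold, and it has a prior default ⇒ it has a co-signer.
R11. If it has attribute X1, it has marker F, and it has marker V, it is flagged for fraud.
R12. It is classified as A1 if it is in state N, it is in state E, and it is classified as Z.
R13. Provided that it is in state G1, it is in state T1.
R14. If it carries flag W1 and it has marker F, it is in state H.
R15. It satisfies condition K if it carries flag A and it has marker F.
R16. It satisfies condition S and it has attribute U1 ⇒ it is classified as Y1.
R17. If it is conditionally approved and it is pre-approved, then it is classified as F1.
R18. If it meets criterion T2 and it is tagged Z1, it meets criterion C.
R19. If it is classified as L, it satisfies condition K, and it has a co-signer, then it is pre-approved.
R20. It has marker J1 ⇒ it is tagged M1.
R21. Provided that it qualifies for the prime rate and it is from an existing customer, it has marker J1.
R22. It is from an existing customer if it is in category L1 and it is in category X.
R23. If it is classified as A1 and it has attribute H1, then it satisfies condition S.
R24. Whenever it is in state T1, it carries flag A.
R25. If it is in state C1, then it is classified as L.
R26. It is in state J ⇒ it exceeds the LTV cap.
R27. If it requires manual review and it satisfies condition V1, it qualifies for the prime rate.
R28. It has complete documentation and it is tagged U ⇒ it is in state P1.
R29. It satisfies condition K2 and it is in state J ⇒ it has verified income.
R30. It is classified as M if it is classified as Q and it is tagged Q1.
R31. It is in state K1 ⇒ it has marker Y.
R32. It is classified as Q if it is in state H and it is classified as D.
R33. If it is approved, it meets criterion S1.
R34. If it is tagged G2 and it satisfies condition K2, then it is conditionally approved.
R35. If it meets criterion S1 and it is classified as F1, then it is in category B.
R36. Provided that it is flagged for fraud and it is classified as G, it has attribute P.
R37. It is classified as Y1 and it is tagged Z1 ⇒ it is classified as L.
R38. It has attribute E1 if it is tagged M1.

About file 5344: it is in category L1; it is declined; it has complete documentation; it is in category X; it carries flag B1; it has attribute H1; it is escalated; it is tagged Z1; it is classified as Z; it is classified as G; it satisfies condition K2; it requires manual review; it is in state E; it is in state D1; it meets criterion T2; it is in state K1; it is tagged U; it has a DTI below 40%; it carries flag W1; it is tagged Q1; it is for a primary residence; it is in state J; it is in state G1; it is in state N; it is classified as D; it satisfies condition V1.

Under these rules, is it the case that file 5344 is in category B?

No

Forward chaining from the given facts derives: has attribute X1, has a credit score above the threshold, has marker V, carries flag N1, is classified as A1, is in state T1, meets criterion C, is from an existing customer, satisfies condition S, carries flag A, exceeds the LTV cap, qualifies for the prime rate, is in state P1, has verified income, has marker Y, has a prior default, has attribute U1, is classified as Y1, has marker J1, is classified as L, is tagged M1, has attribute E1, is approved, meets criterion S1.
The only rule concluding "it is in category B" is R35, which needs "it is classified as F1"; that is never established.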